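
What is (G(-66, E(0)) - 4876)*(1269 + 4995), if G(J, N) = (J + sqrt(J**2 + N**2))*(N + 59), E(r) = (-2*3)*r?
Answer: -30543264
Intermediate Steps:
E(r) = -6*r
G(J, N) = (59 + N)*(J + sqrt(J**2 + N**2)) (G(J, N) = (J + sqrt(J**2 + N**2))*(59 + N) = (59 + N)*(J + sqrt(J**2 + N**2)))
(G(-66, E(0)) - 4876)*(1269 + 4995) = ((59*(-66) + 59*sqrt((-66)**2 + (-6*0)**2) - (-396)*0 + (-6*0)*sqrt((-66)**2 + (-6*0)**2)) - 4876)*(1269 + 4995) = ((-3894 + 59*sqrt(4356 + 0**2) - 66*0 + 0*sqrt(4356 + 0**2)) - 4876)*6264 = ((-3894 + 59*sqrt(4356 + 0) + 0 + 0*sqrt(4356 + 0)) - 4876)*6264 = ((-3894 + 59*sqrt(4356) + 0 + 0*sqrt(4356)) - 4876)*6264 = ((-3894 + 59*66 + 0 + 0*66) - 4876)*6264 = ((-3894 + 3894 + 0 + 0) - 4876)*6264 = (0 - 4876)*6264 = -4876*6264 = -30543264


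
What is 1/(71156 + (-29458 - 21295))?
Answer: 1/20403 ≈ 4.9012e-5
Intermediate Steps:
1/(71156 + (-29458 - 21295)) = 1/(71156 - 50753) = 1/20403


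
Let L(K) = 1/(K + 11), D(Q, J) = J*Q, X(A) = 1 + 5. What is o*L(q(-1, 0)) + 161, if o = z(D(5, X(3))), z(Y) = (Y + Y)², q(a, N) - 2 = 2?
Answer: 401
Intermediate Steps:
X(A) = 6
q(a, N) = 4 (q(a, N) = 2 + 2 = 4)
z(Y) = 4*Y² (z(Y) = (2*Y)² = 4*Y²)
o = 3600 (o = 4*(6*5)² = 4*30² = 4*900 = 3600)
L(K) = 1/(11 + K)
o*L(q(-1, 0)) + 161 = 3600/(11 + 4) + 161 = 3600/15 + 161 = 3600*(1/15) + 161 = 240 + 161 = 401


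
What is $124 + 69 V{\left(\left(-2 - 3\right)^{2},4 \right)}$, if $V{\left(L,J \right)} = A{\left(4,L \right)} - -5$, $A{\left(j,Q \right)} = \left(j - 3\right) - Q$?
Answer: $-1187$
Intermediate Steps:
$A{\left(j,Q \right)} = -3 + j - Q$ ($A{\left(j,Q \right)} = \left(-3 + j\right) - Q = -3 + j - Q$)
$V{\left(L,J \right)} = 6 - L$ ($V{\left(L,J \right)} = \left(-3 + 4 - L\right) - -5 = \left(1 - L\right) + 5 = 6 - L$)
$124 + 69 V{\left(\left(-2 - 3\right)^{2},4 \right)} = 124 + 69 \left(6 - \left(-2 - 3\right)^{2}\right) = 124 + 69 \left(6 - \left(-5\right)^{2}\right) = 124 + 69 \left(6 - 25\right) = 124 + 69 \left(-19\right) = 124 - 1311 = -1187$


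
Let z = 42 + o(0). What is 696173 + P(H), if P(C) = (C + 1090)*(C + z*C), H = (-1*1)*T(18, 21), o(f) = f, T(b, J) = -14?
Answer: 1360781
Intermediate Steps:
z = 42 (z = 42 + 0 = 42)
H = 14 (H = -1*1*(-14) = -1*(-14) = 14)
P(C) = 43*C*(1090 + C) (P(C) = (C + 1090)*(C + 42*C) = (1090 + C)*(43*C) = 43*C*(1090 + C))
696173 + P(H) = 696173 + 43*14*(1090 + 14) = 696173 + 43*14*1104 = 696173 + 664608 = 1360781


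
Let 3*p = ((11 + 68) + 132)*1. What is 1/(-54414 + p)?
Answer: -3/163031 ≈ -1.8401e-5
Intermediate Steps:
p = 211/3 (p = (((11 + 68) + 132)*1)/3 = ((79 + 132)*1)/3 = (211*1)/3 = (1/3)*211 = 211/3 ≈ 70.333)
1/(-54414 + p) = 1/(-54414 + 211/3) = 1/(-163031/3) = -3/163031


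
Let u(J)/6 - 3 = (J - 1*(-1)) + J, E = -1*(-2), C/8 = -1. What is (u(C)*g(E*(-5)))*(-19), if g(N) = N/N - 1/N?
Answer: 7524/5 ≈ 1504.8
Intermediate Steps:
C = -8 (C = 8*(-1) = -8)
E = 2
g(N) = 1 - 1/N
u(J) = 24 + 12*J (u(J) = 18 + 6*((J - 1*(-1)) + J) = 18 + 6*((J + 1) + J) = 18 + 6*((1 + J) + J) = 18 + 6*(1 + 2*J) = 18 + (6 + 12*J) = 24 + 12*J)
(u(C)*g(E*(-5)))*(-19) = ((24 + 12*(-8))*((-1 + 2*(-5))/((2*(-5)))))*(-19) = ((24 - 96)*((-1 - 10)/(-10)))*(-19) = -(-36)*(-11)/5*(-19) = -72*11/10*(-19) = -396/5*(-19) = 7524/5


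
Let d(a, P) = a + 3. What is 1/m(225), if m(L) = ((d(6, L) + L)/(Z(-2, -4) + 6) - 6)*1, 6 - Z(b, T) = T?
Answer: 8/69 ≈ 0.11594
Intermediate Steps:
Z(b, T) = 6 - T
d(a, P) = 3 + a
m(L) = -87/16 + L/16 (m(L) = (((3 + 6) + L)/((6 - 1*(-4)) + 6) - 6)*1 = ((9 + L)/((6 + 4) + 6) - 6)*1 = ((9 + L)/(10 + 6) - 6)*1 = ((9 + L)/16 - 6)*1 = ((9 + L)*(1/16) - 6)*1 = ((9/16 + L/16) - 6)*1 = (-87/16 + L/16)*1 = -87/16 + L/16)
1/m(225) = 1/(-87/16 + (1/16)*225) = 1/(-87/16 + 225/16) = 1/(69/8) = 8/69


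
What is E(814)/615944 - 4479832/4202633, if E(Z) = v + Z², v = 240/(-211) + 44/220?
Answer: 26710737018263/2730958842482360 ≈ 0.0097807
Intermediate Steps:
v = -989/1055 (v = 240*(-1/211) + 44*(1/220) = -240/211 + ⅕ = -989/1055 ≈ -0.93744)
E(Z) = -989/1055 + Z²
E(814)/615944 - 4479832/4202633 = (-989/1055 + 814²)/615944 - 4479832/4202633 = (-989/1055 + 662596)*(1/615944) - 4479832*1/4202633 = (699037791/1055)*(1/615944) - 4479832/4202633 = 699037791/649820920 - 4479832/4202633 = 26710737018263/2730958842482360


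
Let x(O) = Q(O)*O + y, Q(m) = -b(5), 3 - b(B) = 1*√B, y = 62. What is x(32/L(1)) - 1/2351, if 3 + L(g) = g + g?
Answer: 371457/2351 - 32*√5 ≈ 86.445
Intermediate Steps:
b(B) = 3 - √B
L(g) = -3 + 2*g (L(g) = -3 + (g + g) = -3 + 2*g)
Q(m) = -3 + √5 (Q(m) = -(3 - √5) = -3 + √5)
x(O) = 62 + O*(-3 + √5) (x(O) = (-3 + √5)*O + 62 = O*(-3 + √5) + 62 = 62 + O*(-3 + √5))
x(32/L(1)) - 1/2351 = (62 - 32/(-3 + 2*1)*(3 - √5)) - 1/2351 = (62 - 32/(-3 + 2)*(3 - √5)) - 1*1/2351 = (62 - 32/(-1)*(3 - √5)) - 1/2351 = (62 - 32*(-1)*(3 - √5)) - 1/2351 = (62 - 1*(-32)*(3 - √5)) - 1/2351 = (62 + (96 - 32*√5)) - 1/2351 = (158 - 32*√5) - 1/2351 = 371457/2351 - 32*√5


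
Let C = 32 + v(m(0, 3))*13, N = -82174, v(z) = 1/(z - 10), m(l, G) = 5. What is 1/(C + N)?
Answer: -5/410723 ≈ -1.2174e-5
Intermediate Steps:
v(z) = 1/(-10 + z)
C = 147/5 (C = 32 + 13/(-10 + 5) = 32 + 13/(-5) = 32 - ⅕*13 = 32 - 13/5 = 147/5 ≈ 29.400)
1/(C + N) = 1/(147/5 - 82174) = 1/(-410723/5) = -5/410723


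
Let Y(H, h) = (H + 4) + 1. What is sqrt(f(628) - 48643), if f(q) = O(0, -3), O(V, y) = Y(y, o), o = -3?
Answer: I*sqrt(48641) ≈ 220.55*I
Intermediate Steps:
Y(H, h) = 5 + H (Y(H, h) = (4 + H) + 1 = 5 + H)
O(V, y) = 5 + y
f(q) = 2 (f(q) = 5 - 3 = 2)
sqrt(f(628) - 48643) = sqrt(2 - 48643) = sqrt(-48641) = I*sqrt(48641)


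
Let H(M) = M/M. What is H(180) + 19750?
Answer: 19751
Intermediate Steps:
H(M) = 1
H(180) + 19750 = 1 + 19750 = 19751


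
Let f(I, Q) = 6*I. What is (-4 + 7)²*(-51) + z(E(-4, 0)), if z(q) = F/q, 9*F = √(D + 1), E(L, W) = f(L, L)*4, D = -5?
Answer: -459 - I/432 ≈ -459.0 - 0.0023148*I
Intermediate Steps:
E(L, W) = 24*L (E(L, W) = (6*L)*4 = 24*L)
F = 2*I/9 (F = √(-5 + 1)/9 = √(-4)/9 = (2*I)/9 = 2*I/9 ≈ 0.22222*I)
z(q) = 2*I/(9*q) (z(q) = (2*I/9)/q = 2*I/(9*q))
(-4 + 7)²*(-51) + z(E(-4, 0)) = (-4 + 7)²*(-51) + 2*I/(9*((24*(-4)))) = 3²*(-51) + (2/9)*I/(-96) = 9*(-51) + (2/9)*I*(-1/96) = -459 - I/432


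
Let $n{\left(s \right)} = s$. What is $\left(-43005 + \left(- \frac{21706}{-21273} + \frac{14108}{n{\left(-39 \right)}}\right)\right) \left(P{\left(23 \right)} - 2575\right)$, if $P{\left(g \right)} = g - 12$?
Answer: $\frac{10249801440260}{92183} \approx 1.1119 \cdot 10^{8}$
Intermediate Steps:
$P{\left(g \right)} = -12 + g$ ($P{\left(g \right)} = g - 12 = -12 + g$)
$\left(-43005 + \left(- \frac{21706}{-21273} + \frac{14108}{n{\left(-39 \right)}}\right)\right) \left(P{\left(23 \right)} - 2575\right) = \left(-43005 + \left(- \frac{21706}{-21273} + \frac{14108}{-39}\right)\right) \left(\left(-12 + 23\right) - 2575\right) = \left(-43005 + \left(\left(-21706\right) \left(- \frac{1}{21273}\right) + 14108 \left(- \frac{1}{39}\right)\right)\right) \left(11 - 2575\right) = \left(-43005 + \left(\frac{21706}{21273} - \frac{14108}{39}\right)\right) \left(-2564\right) = \left(-43005 - \frac{33252550}{92183}\right) \left(-2564\right) = \left(- \frac{3997582465}{92183}\right) \left(-2564\right) = \frac{10249801440260}{92183}$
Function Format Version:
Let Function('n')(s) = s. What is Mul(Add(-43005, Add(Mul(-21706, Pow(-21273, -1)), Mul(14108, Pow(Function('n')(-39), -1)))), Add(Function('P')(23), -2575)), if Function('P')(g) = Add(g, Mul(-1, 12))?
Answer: Rational(10249801440260, 92183) ≈ 1.1119e+8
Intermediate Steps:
Function('P')(g) = Add(-12, g) (Function('P')(g) = Add(g, -12) = Add(-12, g))
Mul(Add(-43005, Add(Mul(-21706, Pow(-21273, -1)), Mul(14108, Pow(Function('n')(-39), -1)))), Add(Function('P')(23), -2575)) = Mul(Add(-43005, Add(Mul(-21706, Pow(-21273, -1)), Mul(14108, Pow(-39, -1)))), Add(Add(-12, 23), -2575)) = Mul(Add(-43005, Add(Mul(-21706, Rational(-1, 21273)), Mul(14108, Rational(-1, 39)))), Add(11, -2575)) = Mul(Add(-43005, Add(Rational(21706, 21273), Rational(-14108, 39))), -2564) = Mul(Add(-43005, Rational(-33252550, 92183)), -2564) = Mul(Rational(-3997582465, 92183), -2564) = Rational(10249801440260, 92183)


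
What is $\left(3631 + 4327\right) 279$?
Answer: $2220282$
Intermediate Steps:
$\left(3631 + 4327\right) 279 = 7958 \cdot 279 = 2220282$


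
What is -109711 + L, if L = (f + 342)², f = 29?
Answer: 27930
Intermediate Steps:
L = 137641 (L = (29 + 342)² = 371² = 137641)
-109711 + L = -109711 + 137641 = 27930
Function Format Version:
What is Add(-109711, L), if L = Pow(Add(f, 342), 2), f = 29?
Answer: 27930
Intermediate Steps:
L = 137641 (L = Pow(Add(29, 342), 2) = Pow(371, 2) = 137641)
Add(-109711, L) = Add(-109711, 137641) = 27930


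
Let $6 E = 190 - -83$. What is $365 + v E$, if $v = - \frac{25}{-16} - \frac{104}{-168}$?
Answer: $\frac{44569}{96} \approx 464.26$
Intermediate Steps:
$E = \frac{91}{2}$ ($E = \frac{190 - -83}{6} = \frac{190 + 83}{6} = \frac{1}{6} \cdot 273 = \frac{91}{2} \approx 45.5$)
$v = \frac{733}{336}$ ($v = \left(-25\right) \left(- \frac{1}{16}\right) - - \frac{13}{21} = \frac{25}{16} + \frac{13}{21} = \frac{733}{336} \approx 2.1815$)
$365 + v E = 365 + \frac{733}{336} \cdot \frac{91}{2} = 365 + \frac{9529}{96} = \frac{44569}{96}$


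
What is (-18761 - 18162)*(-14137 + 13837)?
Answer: 11076900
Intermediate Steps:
(-18761 - 18162)*(-14137 + 13837) = -36923*(-300) = 11076900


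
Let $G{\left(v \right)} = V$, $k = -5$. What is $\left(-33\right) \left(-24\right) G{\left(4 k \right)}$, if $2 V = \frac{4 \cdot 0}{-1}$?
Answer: $0$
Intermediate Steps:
$V = 0$ ($V = \frac{4 \cdot 0 \frac{1}{-1}}{2} = \frac{0 \left(-1\right)}{2} = \frac{1}{2} \cdot 0 = 0$)
$G{\left(v \right)} = 0$
$\left(-33\right) \left(-24\right) G{\left(4 k \right)} = \left(-33\right) \left(-24\right) 0 = 792 \cdot 0 = 0$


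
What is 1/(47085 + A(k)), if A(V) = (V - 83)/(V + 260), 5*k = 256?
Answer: 1556/73264101 ≈ 2.1238e-5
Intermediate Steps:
k = 256/5 (k = (⅕)*256 = 256/5 ≈ 51.200)
A(V) = (-83 + V)/(260 + V)
1/(47085 + A(k)) = 1/(47085 + (-83 + 256/5)/(260 + 256/5)) = 1/(47085 - 159/5/(1556/5)) = 1/(47085 + (5/1556)*(-159/5)) = 1/(47085 - 159/1556) = 1/(73264101/1556) = 1556/73264101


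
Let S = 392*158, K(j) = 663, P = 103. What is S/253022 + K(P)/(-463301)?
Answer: 119862425/492543469 ≈ 0.24335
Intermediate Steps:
S = 61936
S/253022 + K(P)/(-463301) = 61936/253022 + 663/(-463301) = 61936*(1/253022) + 663*(-1/463301) = 4424/18073 - 39/27253 = 119862425/492543469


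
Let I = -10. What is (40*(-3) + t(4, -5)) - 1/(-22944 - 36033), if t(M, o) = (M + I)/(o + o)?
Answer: -35209264/294885 ≈ -119.40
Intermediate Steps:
t(M, o) = (-10 + M)/(2*o) (t(M, o) = (M - 10)/(o + o) = (-10 + M)/((2*o)) = (-10 + M)*(1/(2*o)) = (-10 + M)/(2*o))
(40*(-3) + t(4, -5)) - 1/(-22944 - 36033) = (40*(-3) + (1/2)*(-10 + 4)/(-5)) - 1/(-22944 - 36033) = (-120 + (1/2)*(-1/5)*(-6)) - 1/(-58977) = (-120 + 3/5) - 1*(-1/58977) = -597/5 + 1/58977 = -35209264/294885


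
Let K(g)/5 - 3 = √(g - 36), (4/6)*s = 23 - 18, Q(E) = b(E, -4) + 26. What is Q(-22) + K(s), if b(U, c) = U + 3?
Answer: 22 + 5*I*√114/2 ≈ 22.0 + 26.693*I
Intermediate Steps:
b(U, c) = 3 + U
Q(E) = 29 + E (Q(E) = (3 + E) + 26 = 29 + E)
s = 15/2 (s = 3*(23 - 18)/2 = (3/2)*5 = 15/2 ≈ 7.5000)
K(g) = 15 + 5*√(-36 + g) (K(g) = 15 + 5*√(g - 36) = 15 + 5*√(-36 + g))
Q(-22) + K(s) = (29 - 22) + (15 + 5*√(-36 + 15/2)) = 7 + (15 + 5*√(-57/2)) = 7 + (15 + 5*(I*√114/2)) = 7 + (15 + 5*I*√114/2) = 22 + 5*I*√114/2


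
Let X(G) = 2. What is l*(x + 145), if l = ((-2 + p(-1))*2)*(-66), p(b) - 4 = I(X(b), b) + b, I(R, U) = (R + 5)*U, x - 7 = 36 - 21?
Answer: 132264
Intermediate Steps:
x = 22 (x = 7 + (36 - 21) = 7 + 15 = 22)
I(R, U) = U*(5 + R) (I(R, U) = (5 + R)*U = U*(5 + R))
p(b) = 4 + 8*b (p(b) = 4 + (b*(5 + 2) + b) = 4 + (b*7 + b) = 4 + (7*b + b) = 4 + 8*b)
l = 792 (l = ((-2 + (4 + 8*(-1)))*2)*(-66) = ((-2 + (4 - 8))*2)*(-66) = ((-2 - 4)*2)*(-66) = -6*2*(-66) = -12*(-66) = 792)
l*(x + 145) = 792*(22 + 145) = 792*167 = 132264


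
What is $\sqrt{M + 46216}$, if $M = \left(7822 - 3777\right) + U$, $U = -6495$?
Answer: $\sqrt{43766} \approx 209.2$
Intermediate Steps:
$M = -2450$ ($M = \left(7822 - 3777\right) - 6495 = 4045 - 6495 = -2450$)
$\sqrt{M + 46216} = \sqrt{-2450 + 46216} = \sqrt{43766}$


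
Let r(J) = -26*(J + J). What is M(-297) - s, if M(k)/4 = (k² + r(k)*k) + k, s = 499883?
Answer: -18495707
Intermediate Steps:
r(J) = -52*J
M(k) = -204*k² + 4*k (M(k) = 4*((k² + (-52*k)*k) + k) = 4*((k² - 52*k²) + k) = 4*(-51*k² + k) = 4*(k - 51*k²) = -204*k² + 4*k)
M(-297) - s = 4*(-297)*(1 - 51*(-297)) - 1*499883 = 4*(-297)*(1 + 15147) - 499883 = 4*(-297)*15148 - 499883 = -17995824 - 499883 = -18495707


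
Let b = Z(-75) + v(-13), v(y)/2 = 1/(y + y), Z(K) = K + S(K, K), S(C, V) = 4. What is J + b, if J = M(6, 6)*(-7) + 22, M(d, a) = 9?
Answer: -1457/13 ≈ -112.08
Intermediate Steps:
Z(K) = 4 + K (Z(K) = K + 4 = 4 + K)
v(y) = 1/y (v(y) = 2/(y + y) = 2/((2*y)) = 2*(1/(2*y)) = 1/y)
J = -41 (J = 9*(-7) + 22 = -63 + 22 = -41)
b = -924/13 (b = (4 - 75) + 1/(-13) = -71 - 1/13 = -924/13 ≈ -71.077)
J + b = -41 - 924/13 = -1457/13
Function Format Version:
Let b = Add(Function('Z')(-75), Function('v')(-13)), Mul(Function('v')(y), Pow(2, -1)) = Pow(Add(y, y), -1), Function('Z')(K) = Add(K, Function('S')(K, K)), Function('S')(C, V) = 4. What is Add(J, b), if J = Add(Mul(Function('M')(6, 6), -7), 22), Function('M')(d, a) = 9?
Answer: Rational(-1457, 13) ≈ -112.08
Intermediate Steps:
Function('Z')(K) = Add(4, K) (Function('Z')(K) = Add(K, 4) = Add(4, K))
Function('v')(y) = Pow(y, -1) (Function('v')(y) = Mul(2, Pow(Add(y, y), -1)) = Mul(2, Pow(Mul(2, y), -1)) = Mul(2, Mul(Rational(1, 2), Pow(y, -1))) = Pow(y, -1))
J = -41 (J = Add(Mul(9, -7), 22) = Add(-63, 22) = -41)
b = Rational(-924, 13) (b = Add(Add(4, -75), Pow(-13, -1)) = Add(-71, Rational(-1, 13)) = Rational(-924, 13) ≈ -71.077)
Add(J, b) = Add(-41, Rational(-924, 13)) = Rational(-1457, 13)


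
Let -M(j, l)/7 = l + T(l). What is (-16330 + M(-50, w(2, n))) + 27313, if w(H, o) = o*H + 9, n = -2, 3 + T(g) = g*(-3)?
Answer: 11074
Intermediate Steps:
T(g) = -3 - 3*g (T(g) = -3 + g*(-3) = -3 - 3*g)
w(H, o) = 9 + H*o (w(H, o) = H*o + 9 = 9 + H*o)
M(j, l) = 21 + 14*l (M(j, l) = -7*(l + (-3 - 3*l)) = -7*(-3 - 2*l) = 21 + 14*l)
(-16330 + M(-50, w(2, n))) + 27313 = (-16330 + (21 + 14*(9 + 2*(-2)))) + 27313 = (-16330 + (21 + 14*(9 - 4))) + 27313 = (-16330 + (21 + 14*5)) + 27313 = (-16330 + (21 + 70)) + 27313 = (-16330 + 91) + 27313 = -16239 + 27313 = 11074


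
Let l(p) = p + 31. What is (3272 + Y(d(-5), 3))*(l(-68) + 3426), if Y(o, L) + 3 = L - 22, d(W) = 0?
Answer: 11014250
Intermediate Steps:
l(p) = 31 + p
Y(o, L) = -25 + L (Y(o, L) = -3 + (L - 22) = -3 + (-22 + L) = -25 + L)
(3272 + Y(d(-5), 3))*(l(-68) + 3426) = (3272 + (-25 + 3))*((31 - 68) + 3426) = (3272 - 22)*(-37 + 3426) = 3250*3389 = 11014250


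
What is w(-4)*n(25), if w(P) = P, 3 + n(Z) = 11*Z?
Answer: -1088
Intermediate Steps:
n(Z) = -3 + 11*Z
w(-4)*n(25) = -4*(-3 + 11*25) = -4*(-3 + 275) = -4*272 = -1088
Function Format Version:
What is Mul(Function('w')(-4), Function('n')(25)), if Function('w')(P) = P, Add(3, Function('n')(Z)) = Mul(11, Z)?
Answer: -1088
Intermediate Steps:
Function('n')(Z) = Add(-3, Mul(11, Z))
Mul(Function('w')(-4), Function('n')(25)) = Mul(-4, Add(-3, Mul(11, 25))) = Mul(-4, Add(-3, 275)) = Mul(-4, 272) = -1088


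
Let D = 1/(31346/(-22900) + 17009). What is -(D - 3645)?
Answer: 709817727715/194737377 ≈ 3645.0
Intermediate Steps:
D = 11450/194737377 (D = 1/(31346*(-1/22900) + 17009) = 1/(-15673/11450 + 17009) = 1/(194737377/11450) = 11450/194737377 ≈ 5.8797e-5)
-(D - 3645) = -(11450/194737377 - 3645) = -1*(-709817727715/194737377) = 709817727715/194737377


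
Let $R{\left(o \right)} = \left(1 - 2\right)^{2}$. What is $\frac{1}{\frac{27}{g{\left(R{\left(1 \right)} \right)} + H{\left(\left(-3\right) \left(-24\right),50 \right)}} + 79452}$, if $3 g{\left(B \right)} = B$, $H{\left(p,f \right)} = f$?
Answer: $\frac{151}{11997333} \approx 1.2586 \cdot 10^{-5}$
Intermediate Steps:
$R{\left(o \right)} = 1$ ($R{\left(o \right)} = \left(-1\right)^{2} = 1$)
$g{\left(B \right)} = \frac{B}{3}$
$\frac{1}{\frac{27}{g{\left(R{\left(1 \right)} \right)} + H{\left(\left(-3\right) \left(-24\right),50 \right)}} + 79452} = \frac{1}{\frac{27}{\frac{1}{3} \cdot 1 + 50} + 79452} = \frac{1}{\frac{27}{\frac{1}{3} + 50} + 79452} = \frac{1}{\frac{27}{\frac{151}{3}} + 79452} = \frac{1}{27 \cdot \frac{3}{151} + 79452} = \frac{1}{\frac{81}{151} + 79452} = \frac{1}{\frac{11997333}{151}} = \frac{151}{11997333}$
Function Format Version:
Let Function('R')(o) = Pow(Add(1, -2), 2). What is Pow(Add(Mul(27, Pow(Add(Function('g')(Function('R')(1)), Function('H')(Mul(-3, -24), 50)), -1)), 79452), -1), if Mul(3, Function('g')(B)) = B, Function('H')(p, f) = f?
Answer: Rational(151, 11997333) ≈ 1.2586e-5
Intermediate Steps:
Function('R')(o) = 1 (Function('R')(o) = Pow(-1, 2) = 1)
Function('g')(B) = Mul(Rational(1, 3), B)
Pow(Add(Mul(27, Pow(Add(Function('g')(Function('R')(1)), Function('H')(Mul(-3, -24), 50)), -1)), 79452), -1) = Pow(Add(Mul(27, Pow(Add(Mul(Rational(1, 3), 1), 50), -1)), 79452), -1) = Pow(Add(Mul(27, Pow(Add(Rational(1, 3), 50), -1)), 79452), -1) = Pow(Add(Mul(27, Pow(Rational(151, 3), -1)), 79452), -1) = Pow(Add(Mul(27, Rational(3, 151)), 79452), -1) = Pow(Add(Rational(81, 151), 79452), -1) = Pow(Rational(11997333, 151), -1) = Rational(151, 11997333)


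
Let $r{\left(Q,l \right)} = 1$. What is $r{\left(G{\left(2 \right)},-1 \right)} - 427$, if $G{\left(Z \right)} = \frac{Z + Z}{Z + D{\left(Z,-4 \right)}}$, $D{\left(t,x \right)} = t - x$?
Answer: $-426$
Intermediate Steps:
$G{\left(Z \right)} = \frac{2 Z}{4 + 2 Z}$ ($G{\left(Z \right)} = \frac{Z + Z}{Z + \left(Z - -4\right)} = \frac{2 Z}{Z + \left(Z + 4\right)} = \frac{2 Z}{Z + \left(4 + Z\right)} = \frac{2 Z}{4 + 2 Z}$)
$r{\left(G{\left(2 \right)},-1 \right)} - 427 = 1 - 427 = -426$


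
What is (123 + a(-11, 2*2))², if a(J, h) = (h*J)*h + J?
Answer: 4096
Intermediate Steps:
a(J, h) = J + J*h² (a(J, h) = (J*h)*h + J = J*h² + J = J + J*h²)
(123 + a(-11, 2*2))² = (123 - 11*(1 + (2*2)²))² = (123 - 11*(1 + 4²))² = (123 - 11*(1 + 16))² = (123 - 11*17)² = (123 - 187)² = (-64)² = 4096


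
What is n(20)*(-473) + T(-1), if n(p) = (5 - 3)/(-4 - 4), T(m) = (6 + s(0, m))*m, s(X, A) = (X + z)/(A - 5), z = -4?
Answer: 1339/12 ≈ 111.58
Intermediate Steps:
s(X, A) = (-4 + X)/(-5 + A) (s(X, A) = (X - 4)/(A - 5) = (-4 + X)/(-5 + A))
T(m) = m*(6 - 4/(-5 + m)) (T(m) = (6 + (-4 + 0)/(-5 + m))*m = (6 - 4/(-5 + m))*m = m*(6 - 4/(-5 + m)))
n(p) = -¼ (n(p) = 2/(-8) = 2*(-⅛) = -¼)
n(20)*(-473) + T(-1) = -¼*(-473) + 2*(-1)*(-17 + 3*(-1))/(-5 - 1) = 473/4 + 2*(-1)*(-17 - 3)/(-6) = 473/4 + 2*(-1)*(-⅙)*(-20) = 473/4 - 20/3 = 1339/12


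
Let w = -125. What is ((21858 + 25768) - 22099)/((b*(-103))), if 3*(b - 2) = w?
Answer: 76581/12257 ≈ 6.2479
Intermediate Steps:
b = -119/3 (b = 2 + (⅓)*(-125) = 2 - 125/3 = -119/3 ≈ -39.667)
((21858 + 25768) - 22099)/((b*(-103))) = ((21858 + 25768) - 22099)/((-119/3*(-103))) = (47626 - 22099)/(12257/3) = 25527*(3/12257) = 76581/12257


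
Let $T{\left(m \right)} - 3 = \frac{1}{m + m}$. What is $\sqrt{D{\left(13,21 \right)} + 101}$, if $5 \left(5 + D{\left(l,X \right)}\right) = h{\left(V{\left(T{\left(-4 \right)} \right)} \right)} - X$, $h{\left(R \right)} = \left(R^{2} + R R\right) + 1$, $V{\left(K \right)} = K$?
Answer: $\frac{\sqrt{152490}}{40} \approx 9.7625$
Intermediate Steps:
$T{\left(m \right)} = 3 + \frac{1}{2 m}$ ($T{\left(m \right)} = 3 + \frac{1}{m + m} = 3 + \frac{1}{2 m}$)
$h{\left(R \right)} = 1 + 2 R^{2}$ ($h{\left(R \right)} = \left(R^{2} + R^{2}\right) + 1 = 2 R^{2} + 1 = 1 + 2 R^{2}$)
$D{\left(l,X \right)} = - \frac{239}{160} - \frac{X}{5}$ ($D{\left(l,X \right)} = -5 + \frac{\left(1 + 2 \left(3 + \frac{1}{2 \left(-4\right)}\right)^{2}\right) - X}{5} = -5 + \frac{\left(1 + 2 \left(3 + \frac{1}{2} \left(- \frac{1}{4}\right)\right)^{2}\right) - X}{5} = -5 + \frac{\left(1 + 2 \left(3 - \frac{1}{8}\right)^{2}\right) - X}{5} = -5 + \frac{\left(1 + 2 \left(\frac{23}{8}\right)^{2}\right) - X}{5} = -5 + \frac{\left(1 + 2 \cdot \frac{529}{64}\right) - X}{5} = -5 + \frac{\left(1 + \frac{529}{32}\right) - X}{5} = -5 + \frac{\frac{561}{32} - X}{5} = -5 - \left(- \frac{561}{160} + \frac{X}{5}\right) = - \frac{239}{160} - \frac{X}{5}$)
$\sqrt{D{\left(13,21 \right)} + 101} = \sqrt{\left(- \frac{239}{160} - \frac{21}{5}\right) + 101} = \sqrt{- \frac{911}{160} + 101} = \sqrt{\frac{15249}{160}} = \frac{\sqrt{152490}}{40}$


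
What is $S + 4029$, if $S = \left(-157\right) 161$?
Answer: $-21248$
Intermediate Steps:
$S = -25277$
$S + 4029 = -25277 + 4029 = -21248$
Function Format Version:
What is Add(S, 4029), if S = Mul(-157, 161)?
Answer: -21248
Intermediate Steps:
S = -25277
Add(S, 4029) = Add(-25277, 4029) = -21248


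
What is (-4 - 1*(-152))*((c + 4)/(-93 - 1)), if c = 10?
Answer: -1036/47 ≈ -22.043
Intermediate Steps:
(-4 - 1*(-152))*((c + 4)/(-93 - 1)) = (-4 - 1*(-152))*((10 + 4)/(-93 - 1)) = (-4 + 152)*(14/(-94)) = 148*(14*(-1/94)) = 148*(-7/47) = -1036/47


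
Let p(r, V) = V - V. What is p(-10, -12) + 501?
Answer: 501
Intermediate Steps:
p(r, V) = 0
p(-10, -12) + 501 = 0 + 501 = 501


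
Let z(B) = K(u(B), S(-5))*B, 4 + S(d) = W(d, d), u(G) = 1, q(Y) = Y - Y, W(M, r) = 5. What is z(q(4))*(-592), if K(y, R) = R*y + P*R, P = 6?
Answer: 0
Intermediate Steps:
q(Y) = 0
S(d) = 1 (S(d) = -4 + 5 = 1)
K(y, R) = 6*R + R*y (K(y, R) = R*y + 6*R = 6*R + R*y)
z(B) = 7*B (z(B) = (1*(6 + 1))*B = (1*7)*B = 7*B)
z(q(4))*(-592) = (7*0)*(-592) = 0*(-592) = 0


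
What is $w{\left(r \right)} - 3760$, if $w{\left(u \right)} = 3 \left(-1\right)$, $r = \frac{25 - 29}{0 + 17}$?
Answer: $-3763$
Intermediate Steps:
$r = - \frac{4}{17} \approx -0.23529$
$w{\left(u \right)} = -3$
$w{\left(r \right)} - 3760 = -3 - 3760 = -3763$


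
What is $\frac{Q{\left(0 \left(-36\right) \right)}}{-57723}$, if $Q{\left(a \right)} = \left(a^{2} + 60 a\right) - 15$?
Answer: $\frac{5}{19241} \approx 0.00025986$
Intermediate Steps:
$Q{\left(a \right)} = -15 + a^{2} + 60 a$
$\frac{Q{\left(0 \left(-36\right) \right)}}{-57723} = \frac{-15 + \left(0 \left(-36\right)\right)^{2} + 60 \cdot 0 \left(-36\right)}{-57723} = \left(-15 + 0^{2} + 60 \cdot 0\right) \left(- \frac{1}{57723}\right) = \left(-15 + 0 + 0\right) \left(- \frac{1}{57723}\right) = \left(-15\right) \left(- \frac{1}{57723}\right) = \frac{5}{19241}$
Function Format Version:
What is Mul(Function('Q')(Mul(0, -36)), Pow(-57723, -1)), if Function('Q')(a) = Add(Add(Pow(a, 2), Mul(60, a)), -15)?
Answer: Rational(5, 19241) ≈ 0.00025986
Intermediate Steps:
Function('Q')(a) = Add(-15, Pow(a, 2), Mul(60, a))
Mul(Function('Q')(Mul(0, -36)), Pow(-57723, -1)) = Mul(Add(-15, Pow(Mul(0, -36), 2), Mul(60, Mul(0, -36))), Pow(-57723, -1)) = Mul(Add(-15, Pow(0, 2), Mul(60, 0)), Rational(-1, 57723)) = Mul(Add(-15, 0, 0), Rational(-1, 57723)) = Mul(-15, Rational(-1, 57723)) = Rational(5, 19241)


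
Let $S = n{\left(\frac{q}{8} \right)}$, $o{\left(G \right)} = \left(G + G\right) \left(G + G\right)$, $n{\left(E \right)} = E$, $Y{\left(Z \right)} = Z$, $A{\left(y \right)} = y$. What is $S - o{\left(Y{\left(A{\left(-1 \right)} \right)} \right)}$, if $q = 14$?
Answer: $- \frac{9}{4} \approx -2.25$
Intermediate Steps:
$o{\left(G \right)} = 4 G^{2}$ ($o{\left(G \right)} = 2 G 2 G = 4 G^{2}$)
$S = \frac{7}{4}$ ($S = \frac{14}{8} = 14 \cdot \frac{1}{8} = \frac{7}{4} \approx 1.75$)
$S - o{\left(Y{\left(A{\left(-1 \right)} \right)} \right)} = \frac{7}{4} - 4 \left(-1\right)^{2} = \frac{7}{4} - 4 \cdot 1 = \frac{7}{4} - 4 = - \frac{9}{4}$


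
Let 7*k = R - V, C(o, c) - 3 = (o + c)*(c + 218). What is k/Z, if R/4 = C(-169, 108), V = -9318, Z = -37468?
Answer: 35107/131138 ≈ 0.26771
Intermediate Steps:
C(o, c) = 3 + (218 + c)*(c + o) (C(o, c) = 3 + (o + c)*(c + 218) = 3 + (c + o)*(218 + c) = 3 + (218 + c)*(c + o))
R = -79532 (R = 4*(3 + 108² + 218*108 + 218*(-169) + 108*(-169)) = 4*(3 + 11664 + 23544 - 36842 - 18252) = 4*(-19883) = -79532)
k = -70214/7 (k = (-79532 - 1*(-9318))/7 = (-79532 + 9318)/7 = (⅐)*(-70214) = -70214/7 ≈ -10031.)
k/Z = -70214/7/(-37468) = -70214/7*(-1/37468) = 35107/131138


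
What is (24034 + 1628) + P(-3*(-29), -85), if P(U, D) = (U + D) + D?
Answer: 25579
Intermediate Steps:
P(U, D) = U + 2*D (P(U, D) = (D + U) + D = U + 2*D)
(24034 + 1628) + P(-3*(-29), -85) = (24034 + 1628) + (-3*(-29) + 2*(-85)) = 25662 + (87 - 170) = 25662 - 83 = 25579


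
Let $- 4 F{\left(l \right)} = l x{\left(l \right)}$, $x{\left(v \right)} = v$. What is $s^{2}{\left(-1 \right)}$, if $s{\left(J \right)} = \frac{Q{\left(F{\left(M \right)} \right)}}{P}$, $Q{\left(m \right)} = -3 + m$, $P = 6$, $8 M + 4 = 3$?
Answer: $\frac{591361}{2359296} \approx 0.25065$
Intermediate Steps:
$M = - \frac{1}{8}$ ($M = - \frac{1}{2} + \frac{1}{8} \cdot 3 = - \frac{1}{2} + \frac{3}{8} = - \frac{1}{8} \approx -0.125$)
$F{\left(l \right)} = - \frac{l^{2}}{4}$ ($F{\left(l \right)} = - \frac{l l}{4} = - \frac{l^{2}}{4}$)
$s{\left(J \right)} = - \frac{769}{1536}$ ($s{\left(J \right)} = \frac{-3 - \frac{\left(- \frac{1}{8}\right)^{2}}{4}}{6} = \left(-3 - \frac{1}{256}\right) \frac{1}{6} = \left(- \frac{769}{256}\right) \frac{1}{6} = - \frac{769}{1536}$)
$s^{2}{\left(-1 \right)} = \left(- \frac{769}{1536}\right)^{2} = \frac{591361}{2359296}$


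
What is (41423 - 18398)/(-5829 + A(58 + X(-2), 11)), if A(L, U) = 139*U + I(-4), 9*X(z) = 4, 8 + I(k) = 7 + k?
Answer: -1535/287 ≈ -5.3484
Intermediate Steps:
I(k) = -1 + k (I(k) = -8 + (7 + k) = -1 + k)
X(z) = 4/9 (X(z) = (⅑)*4 = 4/9)
A(L, U) = -5 + 139*U (A(L, U) = 139*U + (-1 - 4) = 139*U - 5 = -5 + 139*U)
(41423 - 18398)/(-5829 + A(58 + X(-2), 11)) = (41423 - 18398)/(-5829 + (-5 + 139*11)) = 23025/(-5829 + (-5 + 1529)) = 23025/(-5829 + 1524) = 23025/(-4305) = 23025*(-1/4305) = -1535/287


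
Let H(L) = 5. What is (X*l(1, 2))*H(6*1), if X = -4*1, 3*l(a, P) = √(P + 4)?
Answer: -20*√6/3 ≈ -16.330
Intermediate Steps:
l(a, P) = √(4 + P)/3 (l(a, P) = √(P + 4)/3 = √(4 + P)/3)
X = -4
(X*l(1, 2))*H(6*1) = -4*√(4 + 2)/3*5 = -4*√6/3*5 = -20*√6/3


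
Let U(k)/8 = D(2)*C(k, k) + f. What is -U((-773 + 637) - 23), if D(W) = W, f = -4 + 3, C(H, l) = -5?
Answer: 88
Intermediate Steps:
f = -1
U(k) = -88 (U(k) = 8*(2*(-5) - 1) = 8*(-10 - 1) = 8*(-11) = -88)
-U((-773 + 637) - 23) = -1*(-88) = 88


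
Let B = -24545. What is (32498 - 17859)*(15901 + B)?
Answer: -126539516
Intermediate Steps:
(32498 - 17859)*(15901 + B) = (32498 - 17859)*(15901 - 24545) = 14639*(-8644) = -126539516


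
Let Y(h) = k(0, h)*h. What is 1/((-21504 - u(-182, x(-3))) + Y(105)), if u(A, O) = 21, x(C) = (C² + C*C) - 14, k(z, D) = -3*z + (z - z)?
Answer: -1/21525 ≈ -4.6458e-5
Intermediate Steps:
k(z, D) = -3*z (k(z, D) = -3*z + 0 = -3*z)
x(C) = -14 + 2*C² (x(C) = (C² + C²) - 14 = 2*C² - 14 = -14 + 2*C²)
Y(h) = 0 (Y(h) = (-3*0)*h = 0*h = 0)
1/((-21504 - u(-182, x(-3))) + Y(105)) = 1/((-21504 - 1*21) + 0) = 1/((-21504 - 21) + 0) = 1/(-21525 + 0) = 1/(-21525) = -1/21525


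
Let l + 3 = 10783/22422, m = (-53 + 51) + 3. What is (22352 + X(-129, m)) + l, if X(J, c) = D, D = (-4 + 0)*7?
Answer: 500492245/22422 ≈ 22321.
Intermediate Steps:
m = 1 (m = -2 + 3 = 1)
D = -28 (D = -4*7 = -28)
X(J, c) = -28
l = -56483/22422 (l = -3 + 10783/22422 = -56483/22422 ≈ -2.5191)
(22352 + X(-129, m)) + l = (22352 - 28) - 56483/22422 = 22324 - 56483/22422 = 500492245/22422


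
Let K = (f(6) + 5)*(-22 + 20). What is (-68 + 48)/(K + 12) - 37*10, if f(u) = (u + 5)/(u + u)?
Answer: -490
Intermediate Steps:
f(u) = (5 + u)/(2*u) (f(u) = (5 + u)/((2*u)) = (5 + u)*(1/(2*u)) = (5 + u)/(2*u))
K = -71/6 (K = ((½)*(5 + 6)/6 + 5)*(-22 + 20) = ((½)*(⅙)*11 + 5)*(-2) = (11/12 + 5)*(-2) = (71/12)*(-2) = -71/6 ≈ -11.833)
(-68 + 48)/(K + 12) - 37*10 = (-68 + 48)/(-71/6 + 12) - 37*10 = -20/⅙ - 370 = -20*6 - 370 = -120 - 370 = -490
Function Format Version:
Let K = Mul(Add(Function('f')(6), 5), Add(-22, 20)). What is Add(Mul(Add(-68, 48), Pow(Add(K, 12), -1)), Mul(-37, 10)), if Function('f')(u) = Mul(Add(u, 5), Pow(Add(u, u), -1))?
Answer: -490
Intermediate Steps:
Function('f')(u) = Mul(Rational(1, 2), Pow(u, -1), Add(5, u)) (Function('f')(u) = Mul(Add(5, u), Pow(Mul(2, u), -1)) = Mul(Add(5, u), Mul(Rational(1, 2), Pow(u, -1))) = Mul(Rational(1, 2), Pow(u, -1), Add(5, u)))
K = Rational(-71, 6) (K = Mul(Add(Mul(Rational(1, 2), Pow(6, -1), Add(5, 6)), 5), Add(-22, 20)) = Mul(Add(Mul(Rational(1, 2), Rational(1, 6), 11), 5), -2) = Mul(Add(Rational(11, 12), 5), -2) = Mul(Rational(71, 12), -2) = Rational(-71, 6) ≈ -11.833)
Add(Mul(Add(-68, 48), Pow(Add(K, 12), -1)), Mul(-37, 10)) = Add(Mul(Add(-68, 48), Pow(Add(Rational(-71, 6), 12), -1)), Mul(-37, 10)) = Add(Mul(-20, Pow(Rational(1, 6), -1)), -370) = Add(Mul(-20, 6), -370) = Add(-120, -370) = -490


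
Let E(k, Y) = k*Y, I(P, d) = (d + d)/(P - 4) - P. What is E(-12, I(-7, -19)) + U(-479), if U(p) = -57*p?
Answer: 298953/11 ≈ 27178.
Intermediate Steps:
I(P, d) = -P + 2*d/(-4 + P) (I(P, d) = (2*d)/(-4 + P) - P = 2*d/(-4 + P) - P = -P + 2*d/(-4 + P))
E(k, Y) = Y*k
E(-12, I(-7, -19)) + U(-479) = ((-1*(-7)**2 + 2*(-19) + 4*(-7))/(-4 - 7))*(-12) - 57*(-479) = ((-1*49 - 38 - 28)/(-11))*(-12) + 27303 = -(-49 - 38 - 28)/11*(-12) + 27303 = -1/11*(-115)*(-12) + 27303 = (115/11)*(-12) + 27303 = -1380/11 + 27303 = 298953/11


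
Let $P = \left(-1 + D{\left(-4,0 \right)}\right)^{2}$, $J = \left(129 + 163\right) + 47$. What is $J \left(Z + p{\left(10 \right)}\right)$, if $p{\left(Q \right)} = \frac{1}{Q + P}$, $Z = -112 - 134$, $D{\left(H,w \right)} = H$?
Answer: $- \frac{2918451}{35} \approx -83384.0$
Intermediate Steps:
$J = 339$ ($J = 292 + 47 = 339$)
$Z = -246$ ($Z = -112 - 134 = -246$)
$P = 25$ ($P = \left(-1 - 4\right)^{2} = \left(-5\right)^{2} = 25$)
$p{\left(Q \right)} = \frac{1}{25 + Q}$ ($p{\left(Q \right)} = \frac{1}{Q + 25} = \frac{1}{25 + Q}$)
$J \left(Z + p{\left(10 \right)}\right) = 339 \left(-246 + \frac{1}{25 + 10}\right) = 339 \left(-246 + \frac{1}{35}\right) = 339 \left(- \frac{8609}{35}\right) = - \frac{2918451}{35}$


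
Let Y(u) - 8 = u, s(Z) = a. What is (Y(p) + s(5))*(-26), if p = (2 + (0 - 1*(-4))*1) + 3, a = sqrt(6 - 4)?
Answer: -442 - 26*sqrt(2) ≈ -478.77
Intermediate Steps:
a = sqrt(2) ≈ 1.4142
s(Z) = sqrt(2)
p = 9 (p = (2 + (0 + 4)*1) + 3 = (2 + 4*1) + 3 = (2 + 4) + 3 = 6 + 3 = 9)
Y(u) = 8 + u
(Y(p) + s(5))*(-26) = ((8 + 9) + sqrt(2))*(-26) = (17 + sqrt(2))*(-26) = -442 - 26*sqrt(2)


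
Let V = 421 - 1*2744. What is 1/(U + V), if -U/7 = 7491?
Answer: -1/54760 ≈ -1.8261e-5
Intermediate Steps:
U = -52437 (U = -7*7491 = -52437)
V = -2323 (V = 421 - 2744 = -2323)
1/(U + V) = 1/(-52437 - 2323) = 1/(-54760) = -1/54760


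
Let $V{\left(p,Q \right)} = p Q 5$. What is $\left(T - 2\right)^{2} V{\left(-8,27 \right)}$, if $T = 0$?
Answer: $-4320$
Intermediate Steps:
$V{\left(p,Q \right)} = 5 Q p$ ($V{\left(p,Q \right)} = Q p 5 = 5 Q p$)
$\left(T - 2\right)^{2} V{\left(-8,27 \right)} = \left(0 - 2\right)^{2} \cdot 5 \cdot 27 \left(-8\right) = \left(-2\right)^{2} \left(-1080\right) = 4 \left(-1080\right) = -4320$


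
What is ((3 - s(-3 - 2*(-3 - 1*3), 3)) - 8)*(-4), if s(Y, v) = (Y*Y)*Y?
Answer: 2936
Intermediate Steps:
s(Y, v) = Y³ (s(Y, v) = Y²*Y = Y³)
((3 - s(-3 - 2*(-3 - 1*3), 3)) - 8)*(-4) = ((3 - (-3 - 2*(-3 - 1*3))³) - 8)*(-4) = ((3 - (-3 - 2*(-3 - 3))³) - 8)*(-4) = ((3 - (-3 - 2*(-6))³) - 8)*(-4) = ((3 - (-3 + 12)³) - 8)*(-4) = ((3 - 1*9³) - 8)*(-4) = ((3 - 1*729) - 8)*(-4) = ((3 - 729) - 8)*(-4) = (-726 - 8)*(-4) = -734*(-4) = 2936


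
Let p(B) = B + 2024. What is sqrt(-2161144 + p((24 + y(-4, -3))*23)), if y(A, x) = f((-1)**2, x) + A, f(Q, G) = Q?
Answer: 13*I*sqrt(12773) ≈ 1469.2*I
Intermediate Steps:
y(A, x) = 1 + A (y(A, x) = (-1)**2 + A = 1 + A)
p(B) = 2024 + B
sqrt(-2161144 + p((24 + y(-4, -3))*23)) = sqrt(-2161144 + (2024 + (24 + (1 - 4))*23)) = sqrt(-2161144 + (2024 + (24 - 3)*23)) = sqrt(-2161144 + (2024 + 21*23)) = sqrt(-2161144 + (2024 + 483)) = sqrt(-2161144 + 2507) = sqrt(-2158637) = 13*I*sqrt(12773)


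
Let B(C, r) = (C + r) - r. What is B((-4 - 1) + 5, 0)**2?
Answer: 0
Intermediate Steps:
B(C, r) = C
B((-4 - 1) + 5, 0)**2 = ((-4 - 1) + 5)**2 = (-5 + 5)**2 = 0**2 = 0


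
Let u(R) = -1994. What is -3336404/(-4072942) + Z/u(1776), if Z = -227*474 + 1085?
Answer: 220237030411/4060723174 ≈ 54.236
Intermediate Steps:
Z = -106513 (Z = -107598 + 1085 = -106513)
-3336404/(-4072942) + Z/u(1776) = -3336404/(-4072942) - 106513/(-1994) = -3336404*(-1/4072942) - 106513*(-1/1994) = 1668202/2036471 + 106513/1994 = 220237030411/4060723174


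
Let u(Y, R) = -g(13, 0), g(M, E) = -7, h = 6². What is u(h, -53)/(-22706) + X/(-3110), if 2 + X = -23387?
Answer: 132762216/17653915 ≈ 7.5203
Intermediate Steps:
X = -23389 (X = -2 - 23387 = -23389)
h = 36
u(Y, R) = 7 (u(Y, R) = -1*(-7) = 7)
u(h, -53)/(-22706) + X/(-3110) = 7/(-22706) - 23389/(-3110) = 7*(-1/22706) - 23389*(-1/3110) = -7/22706 + 23389/3110 = 132762216/17653915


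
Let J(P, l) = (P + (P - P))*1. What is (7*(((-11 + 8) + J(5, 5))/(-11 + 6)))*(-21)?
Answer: 294/5 ≈ 58.800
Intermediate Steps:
J(P, l) = P (J(P, l) = (P + 0)*1 = P*1 = P)
(7*(((-11 + 8) + J(5, 5))/(-11 + 6)))*(-21) = (7*(((-11 + 8) + 5)/(-11 + 6)))*(-21) = (7*((-3 + 5)/(-5)))*(-21) = (7*(2*(-⅕)))*(-21) = (7*(-⅖))*(-21) = -14/5*(-21) = 294/5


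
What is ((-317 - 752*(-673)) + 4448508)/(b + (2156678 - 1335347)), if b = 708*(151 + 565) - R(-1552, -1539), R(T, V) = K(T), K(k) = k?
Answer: 4954287/1329811 ≈ 3.7256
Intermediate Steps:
R(T, V) = T
b = 508480 (b = 708*(151 + 565) - 1*(-1552) = 708*716 + 1552 = 506928 + 1552 = 508480)
((-317 - 752*(-673)) + 4448508)/(b + (2156678 - 1335347)) = ((-317 - 752*(-673)) + 4448508)/(508480 + (2156678 - 1335347)) = ((-317 + 506096) + 4448508)/(508480 + 821331) = (505779 + 4448508)/1329811 = 4954287*(1/1329811) = 4954287/1329811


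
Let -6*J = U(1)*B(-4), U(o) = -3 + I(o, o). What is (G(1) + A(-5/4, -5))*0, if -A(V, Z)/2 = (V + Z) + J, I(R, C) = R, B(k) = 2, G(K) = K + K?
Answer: 0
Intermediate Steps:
G(K) = 2*K
U(o) = -3 + o
J = ⅔ (J = -(-3 + 1)*2/6 = -(-1)*2/3 = -⅙*(-4) = ⅔ ≈ 0.66667)
A(V, Z) = -4/3 - 2*V - 2*Z (A(V, Z) = -2*((V + Z) + ⅔) = -2*(⅔ + V + Z) = -4/3 - 2*V - 2*Z)
(G(1) + A(-5/4, -5))*0 = (2*1 + (-4/3 - (-10)/4 - 2*(-5)))*0 = (2 + (-4/3 - (-10)/4 + 10))*0 = (2 + (-4/3 - 2*(-5/4) + 10))*0 = (2 + (-4/3 + 5/2 + 10))*0 = (2 + 67/6)*0 = (79/6)*0 = 0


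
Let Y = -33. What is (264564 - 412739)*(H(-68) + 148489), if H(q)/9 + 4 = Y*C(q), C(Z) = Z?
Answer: -24989565575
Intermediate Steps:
H(q) = -36 - 297*q (H(q) = -36 + 9*(-33*q) = -36 - 297*q)
(264564 - 412739)*(H(-68) + 148489) = (264564 - 412739)*((-36 - 297*(-68)) + 148489) = -148175*((-36 + 20196) + 148489) = -148175*(20160 + 148489) = -148175*168649 = -24989565575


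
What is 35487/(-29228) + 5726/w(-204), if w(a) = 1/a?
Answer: -34141379199/29228 ≈ -1.1681e+6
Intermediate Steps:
35487/(-29228) + 5726/w(-204) = 35487/(-29228) + 5726/(1/(-204)) = 35487*(-1/29228) + 5726/(-1/204) = -35487/29228 + 5726*(-204) = -35487/29228 - 1168104 = -34141379199/29228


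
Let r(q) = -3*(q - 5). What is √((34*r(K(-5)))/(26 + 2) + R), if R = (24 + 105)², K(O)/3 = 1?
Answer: √815766/7 ≈ 129.03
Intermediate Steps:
K(O) = 3 (K(O) = 3*1 = 3)
R = 16641 (R = 129² = 16641)
r(q) = 15 - 3*q (r(q) = -3*(-5 + q) = 15 - 3*q)
√((34*r(K(-5)))/(26 + 2) + R) = √((34*(15 - 3*3))/(26 + 2) + 16641) = √((34*(15 - 9))/28 + 16641) = √((34*6)*(1/28) + 16641) = √(204*(1/28) + 16641) = √(51/7 + 16641) = √(116538/7) = √815766/7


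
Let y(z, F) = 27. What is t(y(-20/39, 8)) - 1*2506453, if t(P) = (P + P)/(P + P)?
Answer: -2506452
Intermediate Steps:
t(P) = 1 (t(P) = (2*P)/((2*P)) = (2*P)*(1/(2*P)) = 1)
t(y(-20/39, 8)) - 1*2506453 = 1 - 1*2506453 = 1 - 2506453 = -2506452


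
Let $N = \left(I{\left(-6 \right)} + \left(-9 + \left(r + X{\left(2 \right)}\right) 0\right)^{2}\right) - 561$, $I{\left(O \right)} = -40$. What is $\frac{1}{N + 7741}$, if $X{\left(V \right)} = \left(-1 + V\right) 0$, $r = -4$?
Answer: $\frac{1}{7221} \approx 0.00013848$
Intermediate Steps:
$X{\left(V \right)} = 0$
$N = -520$ ($N = \left(-40 + \left(-9 + \left(-4 + 0\right) 0\right)^{2}\right) - 561 = \left(-40 + \left(-9 - 0\right)^{2}\right) - 561 = \left(-40 + \left(-9 + 0\right)^{2}\right) - 561 = \left(-40 + \left(-9\right)^{2}\right) - 561 = \left(-40 + 81\right) - 561 = 41 - 561 = -520$)
$\frac{1}{N + 7741} = \frac{1}{-520 + 7741} = \frac{1}{7221}$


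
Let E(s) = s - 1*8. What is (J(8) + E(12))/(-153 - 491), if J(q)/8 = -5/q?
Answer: 1/644 ≈ 0.0015528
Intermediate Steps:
E(s) = -8 + s (E(s) = s - 8 = -8 + s)
J(q) = -40/q (J(q) = 8*(-5/q) = -40/q)
(J(8) + E(12))/(-153 - 491) = (-40/8 + (-8 + 12))/(-153 - 491) = (-40*⅛ + 4)/(-644) = (-5 + 4)*(-1/644) = -1*(-1/644) = 1/644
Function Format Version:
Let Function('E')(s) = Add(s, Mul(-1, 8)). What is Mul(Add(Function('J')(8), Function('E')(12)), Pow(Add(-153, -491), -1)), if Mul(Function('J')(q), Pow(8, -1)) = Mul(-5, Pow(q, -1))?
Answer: Rational(1, 644) ≈ 0.0015528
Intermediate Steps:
Function('E')(s) = Add(-8, s) (Function('E')(s) = Add(s, -8) = Add(-8, s))
Function('J')(q) = Mul(-40, Pow(q, -1)) (Function('J')(q) = Mul(8, Mul(-5, Pow(q, -1))) = Mul(-40, Pow(q, -1)))
Mul(Add(Function('J')(8), Function('E')(12)), Pow(Add(-153, -491), -1)) = Mul(Add(Mul(-40, Pow(8, -1)), Add(-8, 12)), Pow(Add(-153, -491), -1)) = Mul(Add(Mul(-40, Rational(1, 8)), 4), Pow(-644, -1)) = Mul(Add(-5, 4), Rational(-1, 644)) = Mul(-1, Rational(-1, 644)) = Rational(1, 644)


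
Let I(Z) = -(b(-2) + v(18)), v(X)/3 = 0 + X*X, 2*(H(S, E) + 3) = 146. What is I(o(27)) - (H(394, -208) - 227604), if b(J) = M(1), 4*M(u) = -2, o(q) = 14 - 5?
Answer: 453125/2 ≈ 2.2656e+5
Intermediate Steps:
o(q) = 9
M(u) = -½ (M(u) = (¼)*(-2) = -½)
H(S, E) = 70 (H(S, E) = -3 + (½)*146 = -3 + 73 = 70)
v(X) = 3*X² (v(X) = 3*(0 + X*X) = 3*(0 + X²) = 3*X²)
b(J) = -½
I(Z) = -1943/2 (I(Z) = -(-½ + 3*18²) = -(-½ + 3*324) = -(-½ + 972) = -1*1943/2 = -1943/2)
I(o(27)) - (H(394, -208) - 227604) = -1943/2 - (70 - 227604) = -1943/2 - 1*(-227534) = -1943/2 + 227534 = 453125/2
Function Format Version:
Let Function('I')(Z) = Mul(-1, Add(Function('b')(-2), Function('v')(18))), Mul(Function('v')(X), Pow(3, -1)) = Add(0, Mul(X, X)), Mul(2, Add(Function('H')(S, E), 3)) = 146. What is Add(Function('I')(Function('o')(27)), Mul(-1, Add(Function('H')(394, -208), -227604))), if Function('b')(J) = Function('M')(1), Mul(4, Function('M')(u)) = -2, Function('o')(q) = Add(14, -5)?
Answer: Rational(453125, 2) ≈ 2.2656e+5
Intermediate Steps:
Function('o')(q) = 9
Function('M')(u) = Rational(-1, 2) (Function('M')(u) = Mul(Rational(1, 4), -2) = Rational(-1, 2))
Function('H')(S, E) = 70 (Function('H')(S, E) = Add(-3, Mul(Rational(1, 2), 146)) = Add(-3, 73) = 70)
Function('v')(X) = Mul(3, Pow(X, 2)) (Function('v')(X) = Mul(3, Add(0, Mul(X, X))) = Mul(3, Add(0, Pow(X, 2))) = Mul(3, Pow(X, 2)))
Function('b')(J) = Rational(-1, 2)
Function('I')(Z) = Rational(-1943, 2) (Function('I')(Z) = Mul(-1, Add(Rational(-1, 2), Mul(3, Pow(18, 2)))) = Mul(-1, Add(Rational(-1, 2), Mul(3, 324))) = Mul(-1, Add(Rational(-1, 2), 972)) = Mul(-1, Rational(1943, 2)) = Rational(-1943, 2))
Add(Function('I')(Function('o')(27)), Mul(-1, Add(Function('H')(394, -208), -227604))) = Add(Rational(-1943, 2), Mul(-1, Add(70, -227604))) = Add(Rational(-1943, 2), Mul(-1, -227534)) = Add(Rational(-1943, 2), 227534) = Rational(453125, 2)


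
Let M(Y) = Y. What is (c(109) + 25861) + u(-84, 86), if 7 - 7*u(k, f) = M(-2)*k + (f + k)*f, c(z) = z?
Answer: 181457/7 ≈ 25922.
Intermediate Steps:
u(k, f) = 1 + 2*k/7 - f*(f + k)/7 (u(k, f) = 1 - (-2*k + (f + k)*f)/7 = 1 - (-2*k + f*(f + k))/7 = 1 + (2*k/7 - f*(f + k)/7) = 1 + 2*k/7 - f*(f + k)/7)
(c(109) + 25861) + u(-84, 86) = (109 + 25861) + (1 - 1/7*86**2 + (2/7)*(-84) - 1/7*86*(-84)) = 25970 + (1 - 1/7*7396 - 24 + 1032) = 25970 + (1 - 7396/7 - 24 + 1032) = 25970 - 333/7 = 181457/7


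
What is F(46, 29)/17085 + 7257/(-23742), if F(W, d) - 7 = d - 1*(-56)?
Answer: -13533509/45070230 ≈ -0.30028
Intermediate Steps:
F(W, d) = 63 + d (F(W, d) = 7 + (d - 1*(-56)) = 7 + (d + 56) = 7 + (56 + d) = 63 + d)
F(46, 29)/17085 + 7257/(-23742) = (63 + 29)/17085 + 7257/(-23742) = 92*(1/17085) + 7257*(-1/23742) = 92/17085 - 2419/7914 = -13533509/45070230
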